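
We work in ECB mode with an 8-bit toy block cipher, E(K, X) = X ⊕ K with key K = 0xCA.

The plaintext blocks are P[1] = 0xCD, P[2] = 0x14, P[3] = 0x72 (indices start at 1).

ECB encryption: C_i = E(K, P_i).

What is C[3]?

C[3] = 0xB8

C[3]: E(K, 0x72) = 0xB8.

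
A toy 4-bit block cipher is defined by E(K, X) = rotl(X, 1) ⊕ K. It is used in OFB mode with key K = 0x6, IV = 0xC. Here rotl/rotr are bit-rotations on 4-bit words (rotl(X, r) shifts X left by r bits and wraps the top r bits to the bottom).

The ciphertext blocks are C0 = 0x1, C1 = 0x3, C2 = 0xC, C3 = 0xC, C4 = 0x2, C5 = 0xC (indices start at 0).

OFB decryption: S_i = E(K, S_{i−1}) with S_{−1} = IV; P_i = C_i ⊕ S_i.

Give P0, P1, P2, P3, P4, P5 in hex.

P0 = 0xE, P1 = 0xA, P2 = 0x9, P3 = 0x0, P4 = 0xD, P5 = 0x5

P0: S = E(K, 0xC) = 0xF; 0x1 ⊕ 0xF = 0xE.
P1: S = E(K, 0xF) = 0x9; 0x3 ⊕ 0x9 = 0xA.
P2: S = E(K, 0x9) = 0x5; 0xC ⊕ 0x5 = 0x9.
P3: S = E(K, 0x5) = 0xC; 0xC ⊕ 0xC = 0x0.
P4: S = E(K, 0xC) = 0xF; 0x2 ⊕ 0xF = 0xD.
P5: S = E(K, 0xF) = 0x9; 0xC ⊕ 0x9 = 0x5.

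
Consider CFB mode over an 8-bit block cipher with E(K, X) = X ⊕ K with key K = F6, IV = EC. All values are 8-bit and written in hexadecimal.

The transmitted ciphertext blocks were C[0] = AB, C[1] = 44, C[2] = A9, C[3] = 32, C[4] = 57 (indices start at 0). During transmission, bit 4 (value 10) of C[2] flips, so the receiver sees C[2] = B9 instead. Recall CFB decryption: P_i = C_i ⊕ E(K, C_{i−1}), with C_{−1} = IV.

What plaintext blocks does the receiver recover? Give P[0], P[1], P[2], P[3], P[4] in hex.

P[0] = B1, P[1] = 19, P[2] = 0B, P[3] = 7D, P[4] = 93

Only C[2] changed, to B9. In CFB, a change in C_i flips the same bit in P_i and garbles P_{i+1}. Decrypting the received ciphertext:
P[0]: E(K, EC) = 1A; AB ⊕ 1A = B1.
P[1]: E(K, AB) = 5D; 44 ⊕ 5D = 19.
P[2]: E(K, 44) = B2; B9 ⊕ B2 = 0B.
P[3]: E(K, B9) = 4F; 32 ⊕ 4F = 7D.
P[4]: E(K, 32) = C4; 57 ⊕ C4 = 93.
Blocks that differ from the original plaintext: P[2], P[3].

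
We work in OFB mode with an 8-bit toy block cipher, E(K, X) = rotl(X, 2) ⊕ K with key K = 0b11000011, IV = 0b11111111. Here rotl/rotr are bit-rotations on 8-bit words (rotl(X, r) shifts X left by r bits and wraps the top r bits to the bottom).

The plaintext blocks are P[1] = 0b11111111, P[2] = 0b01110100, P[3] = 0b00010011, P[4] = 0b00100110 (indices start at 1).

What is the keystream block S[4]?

OFB encryption: S_i = E(K, S_{i−1}) with S_{0} = IV; C_i = P_i ⊕ S_i.
C[1]: S = E(K, 0b11111111) = 0b00111100; 0b11111111 ⊕ 0b00111100 = 0b11000011.
C[2]: S = E(K, 0b00111100) = 0b00110011; 0b01110100 ⊕ 0b00110011 = 0b01000111.
C[3]: S = E(K, 0b00110011) = 0b00001111; 0b00010011 ⊕ 0b00001111 = 0b00011100.
C[4]: S = E(K, 0b00001111) = 0b11111111; 0b00100110 ⊕ 0b11111111 = 0b11011001.
So S[4] = 0b11111111.

0b11111111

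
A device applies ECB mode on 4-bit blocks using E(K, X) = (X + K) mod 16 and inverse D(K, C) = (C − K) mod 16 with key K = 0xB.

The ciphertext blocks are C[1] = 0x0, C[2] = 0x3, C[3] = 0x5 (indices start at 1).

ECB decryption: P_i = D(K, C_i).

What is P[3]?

P[3] = 0xA

P[3]: D(K, 0x5) = 0xA.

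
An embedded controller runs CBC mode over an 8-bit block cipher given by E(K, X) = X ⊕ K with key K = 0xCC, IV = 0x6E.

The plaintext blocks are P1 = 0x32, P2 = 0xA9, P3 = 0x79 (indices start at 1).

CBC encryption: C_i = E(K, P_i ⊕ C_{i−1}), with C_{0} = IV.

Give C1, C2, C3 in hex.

C1 = 0x90, C2 = 0xF5, C3 = 0x40

C1: P1 ⊕ 0x6E = 0x5C; E(K, 0x5C) = 0x90.
C2: P2 ⊕ 0x90 = 0x39; E(K, 0x39) = 0xF5.
C3: P3 ⊕ 0xF5 = 0x8C; E(K, 0x8C) = 0x40.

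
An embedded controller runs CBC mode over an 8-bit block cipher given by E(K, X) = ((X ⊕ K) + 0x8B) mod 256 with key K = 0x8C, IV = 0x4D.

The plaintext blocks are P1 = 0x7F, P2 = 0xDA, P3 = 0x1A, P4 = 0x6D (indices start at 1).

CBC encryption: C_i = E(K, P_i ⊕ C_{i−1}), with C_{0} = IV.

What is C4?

C4 = 0xB1

C1: P1 ⊕ 0x4D = 0x32; E(K, 0x32) = 0x49.
C2: P2 ⊕ 0x49 = 0x93; E(K, 0x93) = 0xAA.
C3: P3 ⊕ 0xAA = 0xB0; E(K, 0xB0) = 0xC7.
C4: P4 ⊕ 0xC7 = 0xAA; E(K, 0xAA) = 0xB1.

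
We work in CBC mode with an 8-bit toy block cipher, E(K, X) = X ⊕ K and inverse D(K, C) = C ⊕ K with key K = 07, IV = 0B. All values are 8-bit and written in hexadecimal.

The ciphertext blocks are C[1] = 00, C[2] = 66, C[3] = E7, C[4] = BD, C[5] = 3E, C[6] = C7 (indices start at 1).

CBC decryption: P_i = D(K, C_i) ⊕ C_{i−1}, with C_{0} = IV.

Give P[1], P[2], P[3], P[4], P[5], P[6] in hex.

P[1] = 0C, P[2] = 61, P[3] = 86, P[4] = 5D, P[5] = 84, P[6] = FE

P[1]: D(K, 00) = 07; 07 ⊕ 0B = 0C.
P[2]: D(K, 66) = 61; 61 ⊕ 00 = 61.
P[3]: D(K, E7) = E0; E0 ⊕ 66 = 86.
P[4]: D(K, BD) = BA; BA ⊕ E7 = 5D.
P[5]: D(K, 3E) = 39; 39 ⊕ BD = 84.
P[6]: D(K, C7) = C0; C0 ⊕ 3E = FE.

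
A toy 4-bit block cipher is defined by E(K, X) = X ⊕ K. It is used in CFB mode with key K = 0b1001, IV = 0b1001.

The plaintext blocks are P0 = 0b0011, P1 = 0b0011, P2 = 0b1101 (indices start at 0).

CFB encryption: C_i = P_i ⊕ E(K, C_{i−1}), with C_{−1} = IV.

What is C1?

C0: E(K, 0b1001) = 0b0000; 0b0011 ⊕ 0b0000 = 0b0011.
C1: E(K, 0b0011) = 0b1010; 0b0011 ⊕ 0b1010 = 0b1001.

C1 = 0b1001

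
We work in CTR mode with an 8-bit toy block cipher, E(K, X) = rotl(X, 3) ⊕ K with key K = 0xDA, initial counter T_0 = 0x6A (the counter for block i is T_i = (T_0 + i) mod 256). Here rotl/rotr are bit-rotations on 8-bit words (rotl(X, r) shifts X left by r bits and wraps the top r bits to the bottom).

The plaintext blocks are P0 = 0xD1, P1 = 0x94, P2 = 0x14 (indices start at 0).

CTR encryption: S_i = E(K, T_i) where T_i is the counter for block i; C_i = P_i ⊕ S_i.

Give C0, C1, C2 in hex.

C0: T = 0x6A, S = E(K, T) = 0x89; 0xD1 ⊕ 0x89 = 0x58.
C1: T = 0x6B, S = E(K, T) = 0x81; 0x94 ⊕ 0x81 = 0x15.
C2: T = 0x6C, S = E(K, T) = 0xB9; 0x14 ⊕ 0xB9 = 0xAD.

C0 = 0x58, C1 = 0x15, C2 = 0xAD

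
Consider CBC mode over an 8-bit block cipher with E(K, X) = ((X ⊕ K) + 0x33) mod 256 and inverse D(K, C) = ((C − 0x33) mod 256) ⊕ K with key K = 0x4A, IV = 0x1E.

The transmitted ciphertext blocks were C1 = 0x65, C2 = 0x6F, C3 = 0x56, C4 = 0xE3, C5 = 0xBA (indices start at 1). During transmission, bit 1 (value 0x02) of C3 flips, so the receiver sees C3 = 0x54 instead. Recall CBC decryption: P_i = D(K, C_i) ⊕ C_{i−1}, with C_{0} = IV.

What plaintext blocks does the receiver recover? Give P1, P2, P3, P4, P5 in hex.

P1 = 0x66, P2 = 0x13, P3 = 0x04, P4 = 0xAE, P5 = 0x2E

Only C3 changed, to 0x54. In CBC, a change in C_i garbles P_i and flips the same bit in P_{i+1}. Decrypting the received ciphertext:
P1: D(K, 0x65) = 0x78; 0x78 ⊕ 0x1E = 0x66.
P2: D(K, 0x6F) = 0x76; 0x76 ⊕ 0x65 = 0x13.
P3: D(K, 0x54) = 0x6B; 0x6B ⊕ 0x6F = 0x04.
P4: D(K, 0xE3) = 0xFA; 0xFA ⊕ 0x54 = 0xAE.
P5: D(K, 0xBA) = 0xCD; 0xCD ⊕ 0xE3 = 0x2E.
Blocks that differ from the original plaintext: P3, P4.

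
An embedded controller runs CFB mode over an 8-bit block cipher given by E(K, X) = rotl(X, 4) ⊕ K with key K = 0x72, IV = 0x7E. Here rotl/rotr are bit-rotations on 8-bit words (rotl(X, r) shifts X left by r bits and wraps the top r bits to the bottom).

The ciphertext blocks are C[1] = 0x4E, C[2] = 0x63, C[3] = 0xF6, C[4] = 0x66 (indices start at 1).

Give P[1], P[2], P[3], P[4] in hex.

P[1] = 0xDB, P[2] = 0xF5, P[3] = 0xB2, P[4] = 0x7B

CFB decryption: P_i = C_i ⊕ E(K, C_{i−1}), with C_{0} = IV.
P[1]: E(K, 0x7E) = 0x95; 0x4E ⊕ 0x95 = 0xDB.
P[2]: E(K, 0x4E) = 0x96; 0x63 ⊕ 0x96 = 0xF5.
P[3]: E(K, 0x63) = 0x44; 0xF6 ⊕ 0x44 = 0xB2.
P[4]: E(K, 0xF6) = 0x1D; 0x66 ⊕ 0x1D = 0x7B.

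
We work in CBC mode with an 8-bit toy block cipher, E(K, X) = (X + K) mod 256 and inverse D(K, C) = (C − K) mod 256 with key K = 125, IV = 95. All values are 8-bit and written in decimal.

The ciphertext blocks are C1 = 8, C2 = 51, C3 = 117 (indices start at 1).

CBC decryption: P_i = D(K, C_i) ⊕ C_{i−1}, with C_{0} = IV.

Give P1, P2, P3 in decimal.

P1: D(K, 8) = 139; 139 ⊕ 95 = 212.
P2: D(K, 51) = 182; 182 ⊕ 8 = 190.
P3: D(K, 117) = 248; 248 ⊕ 51 = 203.

P1 = 212, P2 = 190, P3 = 203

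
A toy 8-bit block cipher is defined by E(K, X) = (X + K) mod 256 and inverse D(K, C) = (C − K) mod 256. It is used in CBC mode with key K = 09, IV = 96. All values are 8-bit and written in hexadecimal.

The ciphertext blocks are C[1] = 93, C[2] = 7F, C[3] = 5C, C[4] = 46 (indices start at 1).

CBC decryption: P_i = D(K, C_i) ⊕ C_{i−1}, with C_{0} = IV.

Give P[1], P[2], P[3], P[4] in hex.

P[1] = 1C, P[2] = E5, P[3] = 2C, P[4] = 61

P[1]: D(K, 93) = 8A; 8A ⊕ 96 = 1C.
P[2]: D(K, 7F) = 76; 76 ⊕ 93 = E5.
P[3]: D(K, 5C) = 53; 53 ⊕ 7F = 2C.
P[4]: D(K, 46) = 3D; 3D ⊕ 5C = 61.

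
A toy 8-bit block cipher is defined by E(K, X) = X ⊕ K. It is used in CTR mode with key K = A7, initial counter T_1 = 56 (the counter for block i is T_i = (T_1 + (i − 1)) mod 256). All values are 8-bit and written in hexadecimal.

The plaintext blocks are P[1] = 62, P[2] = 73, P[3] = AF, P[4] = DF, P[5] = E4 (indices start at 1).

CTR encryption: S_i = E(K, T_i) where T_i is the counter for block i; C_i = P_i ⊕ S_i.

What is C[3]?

C[1]: T = 56, S = E(K, T) = F1; 62 ⊕ F1 = 93.
C[2]: T = 57, S = E(K, T) = F0; 73 ⊕ F0 = 83.
C[3]: T = 58, S = E(K, T) = FF; AF ⊕ FF = 50.

C[3] = 50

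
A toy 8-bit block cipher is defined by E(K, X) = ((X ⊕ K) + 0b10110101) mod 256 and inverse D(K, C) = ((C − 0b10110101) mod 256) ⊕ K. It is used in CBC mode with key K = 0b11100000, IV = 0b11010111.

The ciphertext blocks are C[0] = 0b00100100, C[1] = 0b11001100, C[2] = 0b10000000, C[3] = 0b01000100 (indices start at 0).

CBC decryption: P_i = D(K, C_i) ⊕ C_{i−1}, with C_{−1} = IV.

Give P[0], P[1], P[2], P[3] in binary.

P[0] = 0b01011000, P[1] = 0b11010011, P[2] = 0b11100111, P[3] = 0b11101111

P[0]: D(K, 0b00100100) = 0b10001111; 0b10001111 ⊕ 0b11010111 = 0b01011000.
P[1]: D(K, 0b11001100) = 0b11110111; 0b11110111 ⊕ 0b00100100 = 0b11010011.
P[2]: D(K, 0b10000000) = 0b00101011; 0b00101011 ⊕ 0b11001100 = 0b11100111.
P[3]: D(K, 0b01000100) = 0b01101111; 0b01101111 ⊕ 0b10000000 = 0b11101111.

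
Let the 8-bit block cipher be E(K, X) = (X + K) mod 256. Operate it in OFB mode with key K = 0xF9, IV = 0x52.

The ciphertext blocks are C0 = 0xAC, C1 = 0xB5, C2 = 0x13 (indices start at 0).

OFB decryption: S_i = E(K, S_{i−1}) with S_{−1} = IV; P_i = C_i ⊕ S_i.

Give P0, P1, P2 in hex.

P0 = 0xE7, P1 = 0xF1, P2 = 0x2E

P0: S = E(K, 0x52) = 0x4B; 0xAC ⊕ 0x4B = 0xE7.
P1: S = E(K, 0x4B) = 0x44; 0xB5 ⊕ 0x44 = 0xF1.
P2: S = E(K, 0x44) = 0x3D; 0x13 ⊕ 0x3D = 0x2E.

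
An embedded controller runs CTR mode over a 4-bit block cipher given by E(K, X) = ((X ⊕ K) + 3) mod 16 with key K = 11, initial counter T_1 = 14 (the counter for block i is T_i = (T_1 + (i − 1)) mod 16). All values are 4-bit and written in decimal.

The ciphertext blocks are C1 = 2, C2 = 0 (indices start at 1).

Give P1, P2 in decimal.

P1 = 10, P2 = 7

CTR decryption: S_i = E(K, T_i) where T_i is the counter for block i; P_i = C_i ⊕ S_i.
P1: T = 14, S = E(K, T) = 8; 2 ⊕ 8 = 10.
P2: T = 15, S = E(K, T) = 7; 0 ⊕ 7 = 7.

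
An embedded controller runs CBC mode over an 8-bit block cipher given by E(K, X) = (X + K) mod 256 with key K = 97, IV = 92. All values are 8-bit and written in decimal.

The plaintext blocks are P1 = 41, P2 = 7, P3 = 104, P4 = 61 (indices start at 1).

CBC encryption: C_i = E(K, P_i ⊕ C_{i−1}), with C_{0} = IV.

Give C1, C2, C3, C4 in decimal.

C1 = 214, C2 = 50, C3 = 187, C4 = 231

C1: P1 ⊕ 92 = 117; E(K, 117) = 214.
C2: P2 ⊕ 214 = 209; E(K, 209) = 50.
C3: P3 ⊕ 50 = 90; E(K, 90) = 187.
C4: P4 ⊕ 187 = 134; E(K, 134) = 231.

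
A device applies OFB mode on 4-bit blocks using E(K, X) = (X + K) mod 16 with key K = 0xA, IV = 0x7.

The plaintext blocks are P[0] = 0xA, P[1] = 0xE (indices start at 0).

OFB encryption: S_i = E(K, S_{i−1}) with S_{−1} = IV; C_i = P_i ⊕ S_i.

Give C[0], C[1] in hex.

C[0] = 0xB, C[1] = 0x5

C[0]: S = E(K, 0x7) = 0x1; 0xA ⊕ 0x1 = 0xB.
C[1]: S = E(K, 0x1) = 0xB; 0xE ⊕ 0xB = 0x5.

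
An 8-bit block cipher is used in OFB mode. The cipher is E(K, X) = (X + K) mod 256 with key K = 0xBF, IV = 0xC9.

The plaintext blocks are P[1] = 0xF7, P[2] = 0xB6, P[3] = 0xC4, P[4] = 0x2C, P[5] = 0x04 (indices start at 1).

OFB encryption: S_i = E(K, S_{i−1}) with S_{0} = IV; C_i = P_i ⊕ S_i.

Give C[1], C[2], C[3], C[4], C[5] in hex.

C[1]: S = E(K, 0xC9) = 0x88; 0xF7 ⊕ 0x88 = 0x7F.
C[2]: S = E(K, 0x88) = 0x47; 0xB6 ⊕ 0x47 = 0xF1.
C[3]: S = E(K, 0x47) = 0x06; 0xC4 ⊕ 0x06 = 0xC2.
C[4]: S = E(K, 0x06) = 0xC5; 0x2C ⊕ 0xC5 = 0xE9.
C[5]: S = E(K, 0xC5) = 0x84; 0x04 ⊕ 0x84 = 0x80.

C[1] = 0x7F, C[2] = 0xF1, C[3] = 0xC2, C[4] = 0xE9, C[5] = 0x80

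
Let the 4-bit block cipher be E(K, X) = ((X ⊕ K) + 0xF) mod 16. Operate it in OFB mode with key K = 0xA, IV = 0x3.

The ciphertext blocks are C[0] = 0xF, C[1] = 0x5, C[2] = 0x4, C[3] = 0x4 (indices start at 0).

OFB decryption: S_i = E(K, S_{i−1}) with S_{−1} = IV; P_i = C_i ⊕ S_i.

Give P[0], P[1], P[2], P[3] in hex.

P[0]: S = E(K, 0x3) = 0x8; 0xF ⊕ 0x8 = 0x7.
P[1]: S = E(K, 0x8) = 0x1; 0x5 ⊕ 0x1 = 0x4.
P[2]: S = E(K, 0x1) = 0xA; 0x4 ⊕ 0xA = 0xE.
P[3]: S = E(K, 0xA) = 0xF; 0x4 ⊕ 0xF = 0xB.

P[0] = 0x7, P[1] = 0x4, P[2] = 0xE, P[3] = 0xB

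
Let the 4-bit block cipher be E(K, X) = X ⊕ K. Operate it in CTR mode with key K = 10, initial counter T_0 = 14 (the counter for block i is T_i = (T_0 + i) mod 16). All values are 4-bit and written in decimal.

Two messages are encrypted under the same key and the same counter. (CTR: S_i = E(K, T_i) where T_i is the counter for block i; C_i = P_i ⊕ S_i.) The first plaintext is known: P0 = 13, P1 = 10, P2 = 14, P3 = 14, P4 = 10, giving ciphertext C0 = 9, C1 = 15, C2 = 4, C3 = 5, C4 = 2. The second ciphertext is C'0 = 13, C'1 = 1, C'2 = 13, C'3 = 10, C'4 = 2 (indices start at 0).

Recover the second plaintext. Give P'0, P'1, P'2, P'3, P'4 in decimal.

P'0 = 9, P'1 = 4, P'2 = 7, P'3 = 1, P'4 = 10

In CTR with a reused counter, both messages share the same keystream S_i, so C_i ⊕ C'_i = P_i ⊕ P'_i and thus P'_i = P_i ⊕ C_i ⊕ C'_i.
P'0: 13 ⊕ 9 ⊕ 13 = 9.
P'1: 10 ⊕ 15 ⊕ 1 = 4.
P'2: 14 ⊕ 4 ⊕ 13 = 7.
P'3: 14 ⊕ 5 ⊕ 10 = 1.
P'4: 10 ⊕ 2 ⊕ 2 = 10.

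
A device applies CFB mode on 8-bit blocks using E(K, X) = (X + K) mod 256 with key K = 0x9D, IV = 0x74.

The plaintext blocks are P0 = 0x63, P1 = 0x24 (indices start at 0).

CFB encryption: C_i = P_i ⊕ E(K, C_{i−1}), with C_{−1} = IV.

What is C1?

C1 = 0x2B

C0: E(K, 0x74) = 0x11; 0x63 ⊕ 0x11 = 0x72.
C1: E(K, 0x72) = 0x0F; 0x24 ⊕ 0x0F = 0x2B.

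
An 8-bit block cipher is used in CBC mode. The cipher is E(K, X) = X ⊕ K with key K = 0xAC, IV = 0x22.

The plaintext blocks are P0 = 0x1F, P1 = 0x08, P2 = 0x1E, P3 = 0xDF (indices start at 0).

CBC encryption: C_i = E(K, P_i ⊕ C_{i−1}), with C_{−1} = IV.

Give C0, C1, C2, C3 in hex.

C0 = 0x91, C1 = 0x35, C2 = 0x87, C3 = 0xF4

C0: P0 ⊕ 0x22 = 0x3D; E(K, 0x3D) = 0x91.
C1: P1 ⊕ 0x91 = 0x99; E(K, 0x99) = 0x35.
C2: P2 ⊕ 0x35 = 0x2B; E(K, 0x2B) = 0x87.
C3: P3 ⊕ 0x87 = 0x58; E(K, 0x58) = 0xF4.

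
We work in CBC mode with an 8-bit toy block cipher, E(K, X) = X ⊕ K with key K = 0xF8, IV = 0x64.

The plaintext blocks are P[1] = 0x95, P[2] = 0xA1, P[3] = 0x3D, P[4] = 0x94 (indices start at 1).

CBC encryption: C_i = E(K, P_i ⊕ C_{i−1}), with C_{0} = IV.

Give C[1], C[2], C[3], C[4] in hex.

C[1] = 0x09, C[2] = 0x50, C[3] = 0x95, C[4] = 0xF9

C[1]: P[1] ⊕ 0x64 = 0xF1; E(K, 0xF1) = 0x09.
C[2]: P[2] ⊕ 0x09 = 0xA8; E(K, 0xA8) = 0x50.
C[3]: P[3] ⊕ 0x50 = 0x6D; E(K, 0x6D) = 0x95.
C[4]: P[4] ⊕ 0x95 = 0x01; E(K, 0x01) = 0xF9.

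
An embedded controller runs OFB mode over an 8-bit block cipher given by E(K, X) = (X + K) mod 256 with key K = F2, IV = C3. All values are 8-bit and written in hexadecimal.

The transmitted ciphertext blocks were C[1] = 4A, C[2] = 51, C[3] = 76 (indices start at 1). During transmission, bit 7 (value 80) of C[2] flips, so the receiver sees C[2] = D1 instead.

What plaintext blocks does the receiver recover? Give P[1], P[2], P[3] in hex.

P[1] = FF, P[2] = 76, P[3] = EF

OFB decryption: S_i = E(K, S_{i−1}) with S_{0} = IV; P_i = C_i ⊕ S_i.
Only C[2] changed, to D1. In OFB, a change in C_i flips the same bit in P_i only; the keystream is unaffected. Decrypting the received ciphertext:
P[1]: S = E(K, C3) = B5; 4A ⊕ B5 = FF.
P[2]: S = E(K, B5) = A7; D1 ⊕ A7 = 76.
P[3]: S = E(K, A7) = 99; 76 ⊕ 99 = EF.
Blocks that differ from the original plaintext: P[2].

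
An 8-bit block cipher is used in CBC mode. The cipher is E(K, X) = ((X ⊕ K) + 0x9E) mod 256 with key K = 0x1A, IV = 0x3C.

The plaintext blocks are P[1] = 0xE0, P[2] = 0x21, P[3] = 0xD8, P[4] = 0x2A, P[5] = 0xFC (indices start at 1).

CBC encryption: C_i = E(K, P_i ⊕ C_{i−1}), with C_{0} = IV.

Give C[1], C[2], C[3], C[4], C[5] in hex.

C[1]: P[1] ⊕ 0x3C = 0xDC; E(K, 0xDC) = 0x64.
C[2]: P[2] ⊕ 0x64 = 0x45; E(K, 0x45) = 0xFD.
C[3]: P[3] ⊕ 0xFD = 0x25; E(K, 0x25) = 0xDD.
C[4]: P[4] ⊕ 0xDD = 0xF7; E(K, 0xF7) = 0x8B.
C[5]: P[5] ⊕ 0x8B = 0x77; E(K, 0x77) = 0x0B.

C[1] = 0x64, C[2] = 0xFD, C[3] = 0xDD, C[4] = 0x8B, C[5] = 0x0B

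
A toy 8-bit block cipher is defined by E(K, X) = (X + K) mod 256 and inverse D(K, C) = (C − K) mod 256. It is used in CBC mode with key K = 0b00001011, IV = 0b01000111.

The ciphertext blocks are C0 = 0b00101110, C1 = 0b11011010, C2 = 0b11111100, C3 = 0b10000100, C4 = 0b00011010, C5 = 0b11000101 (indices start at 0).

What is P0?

P0 = 0b01100100

CBC decryption: P_i = D(K, C_i) ⊕ C_{i−1}, with C_{−1} = IV.
P0: D(K, 0b00101110) = 0b00100011; 0b00100011 ⊕ 0b01000111 = 0b01100100.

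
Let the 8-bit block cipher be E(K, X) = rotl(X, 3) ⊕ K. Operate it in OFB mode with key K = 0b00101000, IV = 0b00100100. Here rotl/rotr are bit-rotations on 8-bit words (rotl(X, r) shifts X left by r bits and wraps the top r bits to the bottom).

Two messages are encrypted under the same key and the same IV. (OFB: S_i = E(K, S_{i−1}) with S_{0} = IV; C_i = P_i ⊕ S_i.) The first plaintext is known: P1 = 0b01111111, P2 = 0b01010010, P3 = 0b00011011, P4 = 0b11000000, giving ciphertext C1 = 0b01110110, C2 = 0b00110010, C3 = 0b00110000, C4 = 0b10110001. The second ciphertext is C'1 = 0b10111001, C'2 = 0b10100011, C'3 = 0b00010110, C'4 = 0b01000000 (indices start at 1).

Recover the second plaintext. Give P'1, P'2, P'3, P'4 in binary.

P'1 = 0b10110000, P'2 = 0b11000011, P'3 = 0b00111101, P'4 = 0b00110001

In OFB with a reused IV, both messages share the same keystream S_i, so C_i ⊕ C'_i = P_i ⊕ P'_i and thus P'_i = P_i ⊕ C_i ⊕ C'_i.
P'1: 0b01111111 ⊕ 0b01110110 ⊕ 0b10111001 = 0b10110000.
P'2: 0b01010010 ⊕ 0b00110010 ⊕ 0b10100011 = 0b11000011.
P'3: 0b00011011 ⊕ 0b00110000 ⊕ 0b00010110 = 0b00111101.
P'4: 0b11000000 ⊕ 0b10110001 ⊕ 0b01000000 = 0b00110001.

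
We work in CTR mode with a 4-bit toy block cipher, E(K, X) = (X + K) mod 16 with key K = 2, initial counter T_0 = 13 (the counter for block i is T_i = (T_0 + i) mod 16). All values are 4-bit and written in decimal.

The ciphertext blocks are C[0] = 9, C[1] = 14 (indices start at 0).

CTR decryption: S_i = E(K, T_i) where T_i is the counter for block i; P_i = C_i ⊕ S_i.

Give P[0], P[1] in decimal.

P[0]: T = 13, S = E(K, T) = 15; 9 ⊕ 15 = 6.
P[1]: T = 14, S = E(K, T) = 0; 14 ⊕ 0 = 14.

P[0] = 6, P[1] = 14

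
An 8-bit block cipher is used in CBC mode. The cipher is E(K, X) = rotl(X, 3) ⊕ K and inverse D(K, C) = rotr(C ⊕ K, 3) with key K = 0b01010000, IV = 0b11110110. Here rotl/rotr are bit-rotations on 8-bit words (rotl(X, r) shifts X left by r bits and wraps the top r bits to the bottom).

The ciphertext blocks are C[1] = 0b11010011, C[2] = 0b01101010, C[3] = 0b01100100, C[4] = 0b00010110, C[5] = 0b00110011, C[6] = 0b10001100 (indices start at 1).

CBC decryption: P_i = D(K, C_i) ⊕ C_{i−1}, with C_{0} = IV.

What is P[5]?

P[5] = 0b01111010

P[5]: D(K, 0b00110011) = 0b01101100; 0b01101100 ⊕ 0b00010110 = 0b01111010.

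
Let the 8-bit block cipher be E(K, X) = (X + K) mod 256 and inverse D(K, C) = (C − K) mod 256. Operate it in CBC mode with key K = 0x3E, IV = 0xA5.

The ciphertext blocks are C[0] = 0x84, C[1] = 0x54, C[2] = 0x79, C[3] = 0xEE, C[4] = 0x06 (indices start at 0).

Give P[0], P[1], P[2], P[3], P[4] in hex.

P[0] = 0xE3, P[1] = 0x92, P[2] = 0x6F, P[3] = 0xC9, P[4] = 0x26

CBC decryption: P_i = D(K, C_i) ⊕ C_{i−1}, with C_{−1} = IV.
P[0]: D(K, 0x84) = 0x46; 0x46 ⊕ 0xA5 = 0xE3.
P[1]: D(K, 0x54) = 0x16; 0x16 ⊕ 0x84 = 0x92.
P[2]: D(K, 0x79) = 0x3B; 0x3B ⊕ 0x54 = 0x6F.
P[3]: D(K, 0xEE) = 0xB0; 0xB0 ⊕ 0x79 = 0xC9.
P[4]: D(K, 0x06) = 0xC8; 0xC8 ⊕ 0xEE = 0x26.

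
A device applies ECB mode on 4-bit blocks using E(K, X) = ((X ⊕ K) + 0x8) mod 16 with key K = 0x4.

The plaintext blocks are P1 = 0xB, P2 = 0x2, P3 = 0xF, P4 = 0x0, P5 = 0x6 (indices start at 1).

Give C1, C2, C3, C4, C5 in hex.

C1 = 0x7, C2 = 0xE, C3 = 0x3, C4 = 0xC, C5 = 0xA

ECB encryption: C_i = E(K, P_i).
C1: E(K, 0xB) = 0x7.
C2: E(K, 0x2) = 0xE.
C3: E(K, 0xF) = 0x3.
C4: E(K, 0x0) = 0xC.
C5: E(K, 0x6) = 0xA.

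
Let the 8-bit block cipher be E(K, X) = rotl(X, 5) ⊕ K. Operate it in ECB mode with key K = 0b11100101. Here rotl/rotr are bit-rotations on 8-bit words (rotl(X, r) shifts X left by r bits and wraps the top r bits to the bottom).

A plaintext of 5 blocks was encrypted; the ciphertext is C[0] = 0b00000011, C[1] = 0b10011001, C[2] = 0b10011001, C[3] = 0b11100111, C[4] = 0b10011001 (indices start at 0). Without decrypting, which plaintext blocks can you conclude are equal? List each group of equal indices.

P[1] = P[2] = P[4]

ECB encrypts each block independently with the same key, so equal ciphertext blocks imply equal plaintext blocks.
C[1] = C[2] = C[4] = 0b10011001, so P[1] = P[2] = P[4].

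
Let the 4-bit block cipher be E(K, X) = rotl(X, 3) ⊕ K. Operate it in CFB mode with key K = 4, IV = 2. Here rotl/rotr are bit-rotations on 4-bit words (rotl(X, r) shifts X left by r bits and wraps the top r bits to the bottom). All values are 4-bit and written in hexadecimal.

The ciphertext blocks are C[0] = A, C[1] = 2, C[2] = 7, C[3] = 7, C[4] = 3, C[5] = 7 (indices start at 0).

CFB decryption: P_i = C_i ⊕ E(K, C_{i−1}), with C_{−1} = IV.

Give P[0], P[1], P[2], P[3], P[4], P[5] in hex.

P[0] = F, P[1] = 3, P[2] = 2, P[3] = 8, P[4] = C, P[5] = A

P[0]: E(K, 2) = 5; A ⊕ 5 = F.
P[1]: E(K, A) = 1; 2 ⊕ 1 = 3.
P[2]: E(K, 2) = 5; 7 ⊕ 5 = 2.
P[3]: E(K, 7) = F; 7 ⊕ F = 8.
P[4]: E(K, 7) = F; 3 ⊕ F = C.
P[5]: E(K, 3) = D; 7 ⊕ D = A.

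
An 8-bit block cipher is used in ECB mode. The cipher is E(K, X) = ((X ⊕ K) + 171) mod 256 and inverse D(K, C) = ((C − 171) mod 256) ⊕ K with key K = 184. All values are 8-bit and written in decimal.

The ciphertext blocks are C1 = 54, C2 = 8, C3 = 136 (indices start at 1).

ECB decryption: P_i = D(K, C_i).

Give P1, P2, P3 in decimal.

P1 = 51, P2 = 229, P3 = 101

P1: D(K, 54) = 51.
P2: D(K, 8) = 229.
P3: D(K, 136) = 101.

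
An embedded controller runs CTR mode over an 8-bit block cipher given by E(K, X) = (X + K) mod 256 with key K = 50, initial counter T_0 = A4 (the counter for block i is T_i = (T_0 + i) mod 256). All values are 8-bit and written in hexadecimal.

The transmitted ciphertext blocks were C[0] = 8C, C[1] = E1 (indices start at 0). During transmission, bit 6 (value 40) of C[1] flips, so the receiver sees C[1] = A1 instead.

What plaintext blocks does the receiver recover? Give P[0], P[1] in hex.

CTR decryption: S_i = E(K, T_i) where T_i is the counter for block i; P_i = C_i ⊕ S_i.
Only C[1] changed, to A1. In CTR, a change in C_i flips the same bit in P_i only; the keystream is unaffected. Decrypting the received ciphertext:
P[0]: T = A4, S = E(K, T) = F4; 8C ⊕ F4 = 78.
P[1]: T = A5, S = E(K, T) = F5; A1 ⊕ F5 = 54.
Blocks that differ from the original plaintext: P[1].

P[0] = 78, P[1] = 54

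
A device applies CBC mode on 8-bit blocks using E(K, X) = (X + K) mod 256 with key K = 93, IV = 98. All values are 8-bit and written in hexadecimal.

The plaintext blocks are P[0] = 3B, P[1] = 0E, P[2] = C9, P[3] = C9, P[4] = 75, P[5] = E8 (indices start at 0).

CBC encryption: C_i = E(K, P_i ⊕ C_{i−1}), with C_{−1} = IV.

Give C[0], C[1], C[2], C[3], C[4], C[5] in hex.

C[0] = 36, C[1] = CB, C[2] = 95, C[3] = EF, C[4] = 2D, C[5] = 58

C[0]: P[0] ⊕ 98 = A3; E(K, A3) = 36.
C[1]: P[1] ⊕ 36 = 38; E(K, 38) = CB.
C[2]: P[2] ⊕ CB = 02; E(K, 02) = 95.
C[3]: P[3] ⊕ 95 = 5C; E(K, 5C) = EF.
C[4]: P[4] ⊕ EF = 9A; E(K, 9A) = 2D.
C[5]: P[5] ⊕ 2D = C5; E(K, C5) = 58.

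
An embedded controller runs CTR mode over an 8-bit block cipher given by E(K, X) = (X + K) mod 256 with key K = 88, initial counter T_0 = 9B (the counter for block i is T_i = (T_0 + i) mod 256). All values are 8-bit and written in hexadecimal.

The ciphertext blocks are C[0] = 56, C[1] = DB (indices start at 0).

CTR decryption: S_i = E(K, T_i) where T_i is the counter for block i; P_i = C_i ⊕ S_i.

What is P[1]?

P[1] = FF

P[1]: T = 9C, S = E(K, T) = 24; DB ⊕ 24 = FF.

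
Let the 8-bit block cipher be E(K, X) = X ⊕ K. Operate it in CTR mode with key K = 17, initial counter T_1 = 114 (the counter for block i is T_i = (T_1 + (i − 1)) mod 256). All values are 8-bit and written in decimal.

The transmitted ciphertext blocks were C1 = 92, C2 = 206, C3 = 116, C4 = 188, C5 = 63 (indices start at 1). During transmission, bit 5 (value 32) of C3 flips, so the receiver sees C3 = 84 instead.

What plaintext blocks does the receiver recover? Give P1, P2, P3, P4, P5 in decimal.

P1 = 63, P2 = 172, P3 = 49, P4 = 216, P5 = 88

CTR decryption: S_i = E(K, T_i) where T_i is the counter for block i; P_i = C_i ⊕ S_i.
Only C3 changed, to 84. In CTR, a change in C_i flips the same bit in P_i only; the keystream is unaffected. Decrypting the received ciphertext:
P1: T = 114, S = E(K, T) = 99; 92 ⊕ 99 = 63.
P2: T = 115, S = E(K, T) = 98; 206 ⊕ 98 = 172.
P3: T = 116, S = E(K, T) = 101; 84 ⊕ 101 = 49.
P4: T = 117, S = E(K, T) = 100; 188 ⊕ 100 = 216.
P5: T = 118, S = E(K, T) = 103; 63 ⊕ 103 = 88.
Blocks that differ from the original plaintext: P3.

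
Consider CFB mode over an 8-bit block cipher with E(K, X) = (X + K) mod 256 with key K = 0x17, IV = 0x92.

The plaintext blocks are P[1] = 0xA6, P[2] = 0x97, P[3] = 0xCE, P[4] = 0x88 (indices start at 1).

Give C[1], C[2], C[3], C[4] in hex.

CFB encryption: C_i = P_i ⊕ E(K, C_{i−1}), with C_{0} = IV.
C[1]: E(K, 0x92) = 0xA9; 0xA6 ⊕ 0xA9 = 0x0F.
C[2]: E(K, 0x0F) = 0x26; 0x97 ⊕ 0x26 = 0xB1.
C[3]: E(K, 0xB1) = 0xC8; 0xCE ⊕ 0xC8 = 0x06.
C[4]: E(K, 0x06) = 0x1D; 0x88 ⊕ 0x1D = 0x95.

C[1] = 0x0F, C[2] = 0xB1, C[3] = 0x06, C[4] = 0x95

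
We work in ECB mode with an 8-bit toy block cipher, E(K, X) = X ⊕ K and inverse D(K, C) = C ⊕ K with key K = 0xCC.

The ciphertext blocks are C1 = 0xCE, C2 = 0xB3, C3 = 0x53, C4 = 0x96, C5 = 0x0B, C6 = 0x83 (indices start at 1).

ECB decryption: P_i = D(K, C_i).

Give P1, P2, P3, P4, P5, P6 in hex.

P1 = 0x02, P2 = 0x7F, P3 = 0x9F, P4 = 0x5A, P5 = 0xC7, P6 = 0x4F

P1: D(K, 0xCE) = 0x02.
P2: D(K, 0xB3) = 0x7F.
P3: D(K, 0x53) = 0x9F.
P4: D(K, 0x96) = 0x5A.
P5: D(K, 0x0B) = 0xC7.
P6: D(K, 0x83) = 0x4F.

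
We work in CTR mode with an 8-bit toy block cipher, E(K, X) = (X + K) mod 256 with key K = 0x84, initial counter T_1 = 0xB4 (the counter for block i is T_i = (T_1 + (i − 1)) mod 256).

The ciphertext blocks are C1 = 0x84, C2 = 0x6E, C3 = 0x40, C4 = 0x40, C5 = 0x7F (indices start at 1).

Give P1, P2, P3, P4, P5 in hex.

CTR decryption: S_i = E(K, T_i) where T_i is the counter for block i; P_i = C_i ⊕ S_i.
P1: T = 0xB4, S = E(K, T) = 0x38; 0x84 ⊕ 0x38 = 0xBC.
P2: T = 0xB5, S = E(K, T) = 0x39; 0x6E ⊕ 0x39 = 0x57.
P3: T = 0xB6, S = E(K, T) = 0x3A; 0x40 ⊕ 0x3A = 0x7A.
P4: T = 0xB7, S = E(K, T) = 0x3B; 0x40 ⊕ 0x3B = 0x7B.
P5: T = 0xB8, S = E(K, T) = 0x3C; 0x7F ⊕ 0x3C = 0x43.

P1 = 0xBC, P2 = 0x57, P3 = 0x7A, P4 = 0x7B, P5 = 0x43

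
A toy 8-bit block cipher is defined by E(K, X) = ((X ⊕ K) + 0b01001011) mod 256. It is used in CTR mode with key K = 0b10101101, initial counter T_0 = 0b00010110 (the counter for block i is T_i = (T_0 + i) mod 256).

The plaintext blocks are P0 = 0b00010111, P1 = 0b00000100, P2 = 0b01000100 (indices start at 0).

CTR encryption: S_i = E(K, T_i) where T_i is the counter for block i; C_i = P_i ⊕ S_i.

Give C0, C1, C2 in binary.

C0: T = 0b00010110, S = E(K, T) = 0b00000110; 0b00010111 ⊕ 0b00000110 = 0b00010001.
C1: T = 0b00010111, S = E(K, T) = 0b00000101; 0b00000100 ⊕ 0b00000101 = 0b00000001.
C2: T = 0b00011000, S = E(K, T) = 0b00000000; 0b01000100 ⊕ 0b00000000 = 0b01000100.

C0 = 0b00010001, C1 = 0b00000001, C2 = 0b01000100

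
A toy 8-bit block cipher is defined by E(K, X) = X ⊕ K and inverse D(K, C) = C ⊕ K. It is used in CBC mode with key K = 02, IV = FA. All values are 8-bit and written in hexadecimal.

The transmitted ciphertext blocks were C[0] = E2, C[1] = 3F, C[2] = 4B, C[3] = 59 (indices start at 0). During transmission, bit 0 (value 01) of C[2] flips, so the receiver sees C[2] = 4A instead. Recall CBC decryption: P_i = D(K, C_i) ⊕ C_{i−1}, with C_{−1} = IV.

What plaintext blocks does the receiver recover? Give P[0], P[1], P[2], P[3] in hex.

Only C[2] changed, to 4A. In CBC, a change in C_i garbles P_i and flips the same bit in P_{i+1}. Decrypting the received ciphertext:
P[0]: D(K, E2) = E0; E0 ⊕ FA = 1A.
P[1]: D(K, 3F) = 3D; 3D ⊕ E2 = DF.
P[2]: D(K, 4A) = 48; 48 ⊕ 3F = 77.
P[3]: D(K, 59) = 5B; 5B ⊕ 4A = 11.
Blocks that differ from the original plaintext: P[2], P[3].

P[0] = 1A, P[1] = DF, P[2] = 77, P[3] = 11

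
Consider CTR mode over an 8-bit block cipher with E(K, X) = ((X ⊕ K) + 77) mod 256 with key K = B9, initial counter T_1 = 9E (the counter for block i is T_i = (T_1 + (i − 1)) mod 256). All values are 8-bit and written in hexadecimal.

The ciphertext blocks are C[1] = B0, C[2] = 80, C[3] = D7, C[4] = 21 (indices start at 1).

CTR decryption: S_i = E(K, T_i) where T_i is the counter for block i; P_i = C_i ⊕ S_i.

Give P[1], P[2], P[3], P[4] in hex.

P[1] = 2E, P[2] = 1D, P[3] = 47, P[4] = AE

P[1]: T = 9E, S = E(K, T) = 9E; B0 ⊕ 9E = 2E.
P[2]: T = 9F, S = E(K, T) = 9D; 80 ⊕ 9D = 1D.
P[3]: T = A0, S = E(K, T) = 90; D7 ⊕ 90 = 47.
P[4]: T = A1, S = E(K, T) = 8F; 21 ⊕ 8F = AE.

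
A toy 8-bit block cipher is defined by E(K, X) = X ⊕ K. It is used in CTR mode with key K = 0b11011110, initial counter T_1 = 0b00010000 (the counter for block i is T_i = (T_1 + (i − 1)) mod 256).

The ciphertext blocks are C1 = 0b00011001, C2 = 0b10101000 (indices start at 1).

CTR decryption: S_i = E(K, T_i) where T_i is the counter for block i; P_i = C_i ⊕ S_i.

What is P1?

P1: T = 0b00010000, S = E(K, T) = 0b11001110; 0b00011001 ⊕ 0b11001110 = 0b11010111.

P1 = 0b11010111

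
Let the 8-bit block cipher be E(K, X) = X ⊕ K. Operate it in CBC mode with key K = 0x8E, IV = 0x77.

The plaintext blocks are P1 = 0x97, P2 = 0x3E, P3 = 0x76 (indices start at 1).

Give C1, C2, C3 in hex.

C1 = 0x6E, C2 = 0xDE, C3 = 0x26

CBC encryption: C_i = E(K, P_i ⊕ C_{i−1}), with C_{0} = IV.
C1: P1 ⊕ 0x77 = 0xE0; E(K, 0xE0) = 0x6E.
C2: P2 ⊕ 0x6E = 0x50; E(K, 0x50) = 0xDE.
C3: P3 ⊕ 0xDE = 0xA8; E(K, 0xA8) = 0x26.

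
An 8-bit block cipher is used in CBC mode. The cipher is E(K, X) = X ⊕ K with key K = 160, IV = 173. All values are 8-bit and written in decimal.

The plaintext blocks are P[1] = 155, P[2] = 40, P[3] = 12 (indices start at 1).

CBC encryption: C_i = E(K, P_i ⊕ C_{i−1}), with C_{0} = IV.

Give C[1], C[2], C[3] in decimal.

C[1]: P[1] ⊕ 173 = 54; E(K, 54) = 150.
C[2]: P[2] ⊕ 150 = 190; E(K, 190) = 30.
C[3]: P[3] ⊕ 30 = 18; E(K, 18) = 178.

C[1] = 150, C[2] = 30, C[3] = 178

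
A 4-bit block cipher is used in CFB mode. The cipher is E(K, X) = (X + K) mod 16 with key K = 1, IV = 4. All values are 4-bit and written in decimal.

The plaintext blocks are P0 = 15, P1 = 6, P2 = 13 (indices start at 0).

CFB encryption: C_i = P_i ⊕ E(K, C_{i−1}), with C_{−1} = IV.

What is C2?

C0: E(K, 4) = 5; 15 ⊕ 5 = 10.
C1: E(K, 10) = 11; 6 ⊕ 11 = 13.
C2: E(K, 13) = 14; 13 ⊕ 14 = 3.

C2 = 3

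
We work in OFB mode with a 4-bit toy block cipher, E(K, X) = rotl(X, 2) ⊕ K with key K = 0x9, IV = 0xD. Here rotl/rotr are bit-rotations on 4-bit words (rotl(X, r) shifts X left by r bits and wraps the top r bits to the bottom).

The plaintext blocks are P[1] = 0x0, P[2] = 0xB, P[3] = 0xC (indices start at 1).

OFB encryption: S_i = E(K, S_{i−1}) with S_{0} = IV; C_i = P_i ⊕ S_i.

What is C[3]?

C[1]: S = E(K, 0xD) = 0xE; 0x0 ⊕ 0xE = 0xE.
C[2]: S = E(K, 0xE) = 0x2; 0xB ⊕ 0x2 = 0x9.
C[3]: S = E(K, 0x2) = 0x1; 0xC ⊕ 0x1 = 0xD.

C[3] = 0xD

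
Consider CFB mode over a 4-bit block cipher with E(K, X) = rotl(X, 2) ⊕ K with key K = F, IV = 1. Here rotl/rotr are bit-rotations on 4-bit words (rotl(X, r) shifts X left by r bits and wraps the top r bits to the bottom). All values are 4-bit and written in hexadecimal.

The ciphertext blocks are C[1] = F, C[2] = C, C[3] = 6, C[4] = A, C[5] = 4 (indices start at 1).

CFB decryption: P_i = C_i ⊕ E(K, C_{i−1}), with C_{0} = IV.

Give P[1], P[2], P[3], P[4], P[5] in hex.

P[1]: E(K, 1) = B; F ⊕ B = 4.
P[2]: E(K, F) = 0; C ⊕ 0 = C.
P[3]: E(K, C) = C; 6 ⊕ C = A.
P[4]: E(K, 6) = 6; A ⊕ 6 = C.
P[5]: E(K, A) = 5; 4 ⊕ 5 = 1.

P[1] = 4, P[2] = C, P[3] = A, P[4] = C, P[5] = 1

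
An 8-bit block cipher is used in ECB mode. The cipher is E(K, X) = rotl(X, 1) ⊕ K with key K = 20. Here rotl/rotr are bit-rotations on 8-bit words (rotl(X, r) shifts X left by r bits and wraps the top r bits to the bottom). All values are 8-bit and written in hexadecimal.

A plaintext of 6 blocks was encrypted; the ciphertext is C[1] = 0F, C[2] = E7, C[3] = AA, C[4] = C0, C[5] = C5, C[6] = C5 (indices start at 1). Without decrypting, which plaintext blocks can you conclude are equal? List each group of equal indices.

P[5] = P[6]

ECB encrypts each block independently with the same key, so equal ciphertext blocks imply equal plaintext blocks.
C[5] = C[6] = C5, so P[5] = P[6].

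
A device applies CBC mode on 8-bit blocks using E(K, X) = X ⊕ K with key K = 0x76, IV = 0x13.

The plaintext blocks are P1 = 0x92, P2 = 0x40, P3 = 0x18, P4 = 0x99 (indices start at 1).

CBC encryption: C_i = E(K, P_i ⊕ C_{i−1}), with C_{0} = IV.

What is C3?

C1: P1 ⊕ 0x13 = 0x81; E(K, 0x81) = 0xF7.
C2: P2 ⊕ 0xF7 = 0xB7; E(K, 0xB7) = 0xC1.
C3: P3 ⊕ 0xC1 = 0xD9; E(K, 0xD9) = 0xAF.

C3 = 0xAF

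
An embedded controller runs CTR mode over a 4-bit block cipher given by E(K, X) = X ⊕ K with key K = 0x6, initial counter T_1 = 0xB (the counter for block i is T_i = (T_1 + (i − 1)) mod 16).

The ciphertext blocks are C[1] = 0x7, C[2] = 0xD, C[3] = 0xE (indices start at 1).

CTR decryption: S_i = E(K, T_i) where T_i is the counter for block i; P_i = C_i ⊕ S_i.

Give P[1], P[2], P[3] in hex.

P[1] = 0xA, P[2] = 0x7, P[3] = 0x5

P[1]: T = 0xB, S = E(K, T) = 0xD; 0x7 ⊕ 0xD = 0xA.
P[2]: T = 0xC, S = E(K, T) = 0xA; 0xD ⊕ 0xA = 0x7.
P[3]: T = 0xD, S = E(K, T) = 0xB; 0xE ⊕ 0xB = 0x5.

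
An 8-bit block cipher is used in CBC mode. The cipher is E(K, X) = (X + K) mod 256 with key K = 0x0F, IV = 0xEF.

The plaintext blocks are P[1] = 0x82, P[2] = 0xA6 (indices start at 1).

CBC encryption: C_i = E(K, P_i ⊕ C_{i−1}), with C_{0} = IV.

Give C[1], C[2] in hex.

C[1] = 0x7C, C[2] = 0xE9

C[1]: P[1] ⊕ 0xEF = 0x6D; E(K, 0x6D) = 0x7C.
C[2]: P[2] ⊕ 0x7C = 0xDA; E(K, 0xDA) = 0xE9.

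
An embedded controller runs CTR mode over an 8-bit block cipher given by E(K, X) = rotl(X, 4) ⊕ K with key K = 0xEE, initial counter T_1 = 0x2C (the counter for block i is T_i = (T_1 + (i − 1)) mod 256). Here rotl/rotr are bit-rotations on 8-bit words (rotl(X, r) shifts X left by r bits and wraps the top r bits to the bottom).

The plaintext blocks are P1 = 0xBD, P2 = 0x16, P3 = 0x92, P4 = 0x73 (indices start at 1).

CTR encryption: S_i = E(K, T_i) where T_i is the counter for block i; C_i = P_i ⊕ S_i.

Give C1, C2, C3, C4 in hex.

C1: T = 0x2C, S = E(K, T) = 0x2C; 0xBD ⊕ 0x2C = 0x91.
C2: T = 0x2D, S = E(K, T) = 0x3C; 0x16 ⊕ 0x3C = 0x2A.
C3: T = 0x2E, S = E(K, T) = 0x0C; 0x92 ⊕ 0x0C = 0x9E.
C4: T = 0x2F, S = E(K, T) = 0x1C; 0x73 ⊕ 0x1C = 0x6F.

C1 = 0x91, C2 = 0x2A, C3 = 0x9E, C4 = 0x6F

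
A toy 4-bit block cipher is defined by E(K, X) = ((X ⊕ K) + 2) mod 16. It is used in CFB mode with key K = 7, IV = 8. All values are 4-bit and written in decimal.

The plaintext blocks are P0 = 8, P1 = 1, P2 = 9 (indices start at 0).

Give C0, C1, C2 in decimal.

CFB encryption: C_i = P_i ⊕ E(K, C_{i−1}), with C_{−1} = IV.
C0: E(K, 8) = 1; 8 ⊕ 1 = 9.
C1: E(K, 9) = 0; 1 ⊕ 0 = 1.
C2: E(K, 1) = 8; 9 ⊕ 8 = 1.

C0 = 9, C1 = 1, C2 = 1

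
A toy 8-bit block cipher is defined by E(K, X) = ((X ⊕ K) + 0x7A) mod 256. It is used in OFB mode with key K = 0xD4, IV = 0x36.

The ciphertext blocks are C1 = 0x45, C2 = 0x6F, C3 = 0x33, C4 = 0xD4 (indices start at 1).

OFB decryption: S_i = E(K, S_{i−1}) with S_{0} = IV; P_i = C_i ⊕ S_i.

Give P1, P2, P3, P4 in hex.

P1: S = E(K, 0x36) = 0x5C; 0x45 ⊕ 0x5C = 0x19.
P2: S = E(K, 0x5C) = 0x02; 0x6F ⊕ 0x02 = 0x6D.
P3: S = E(K, 0x02) = 0x50; 0x33 ⊕ 0x50 = 0x63.
P4: S = E(K, 0x50) = 0xFE; 0xD4 ⊕ 0xFE = 0x2A.

P1 = 0x19, P2 = 0x6D, P3 = 0x63, P4 = 0x2A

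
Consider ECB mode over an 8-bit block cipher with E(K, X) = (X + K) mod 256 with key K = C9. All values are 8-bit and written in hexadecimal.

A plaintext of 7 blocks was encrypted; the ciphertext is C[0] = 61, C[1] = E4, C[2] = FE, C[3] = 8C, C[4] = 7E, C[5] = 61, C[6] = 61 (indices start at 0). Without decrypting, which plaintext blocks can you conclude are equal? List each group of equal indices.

P[0] = P[5] = P[6]

ECB encrypts each block independently with the same key, so equal ciphertext blocks imply equal plaintext blocks.
C[0] = C[5] = C[6] = 61, so P[0] = P[5] = P[6].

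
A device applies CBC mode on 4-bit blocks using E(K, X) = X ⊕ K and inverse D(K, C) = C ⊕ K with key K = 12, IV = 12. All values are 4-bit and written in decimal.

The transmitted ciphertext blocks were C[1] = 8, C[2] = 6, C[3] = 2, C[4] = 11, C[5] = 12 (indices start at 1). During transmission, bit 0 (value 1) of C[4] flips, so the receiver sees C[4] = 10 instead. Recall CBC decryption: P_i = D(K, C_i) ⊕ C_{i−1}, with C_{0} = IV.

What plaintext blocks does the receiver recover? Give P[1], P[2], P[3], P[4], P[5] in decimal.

Only C[4] changed, to 10. In CBC, a change in C_i garbles P_i and flips the same bit in P_{i+1}. Decrypting the received ciphertext:
P[1]: D(K, 8) = 4; 4 ⊕ 12 = 8.
P[2]: D(K, 6) = 10; 10 ⊕ 8 = 2.
P[3]: D(K, 2) = 14; 14 ⊕ 6 = 8.
P[4]: D(K, 10) = 6; 6 ⊕ 2 = 4.
P[5]: D(K, 12) = 0; 0 ⊕ 10 = 10.
Blocks that differ from the original plaintext: P[4], P[5].

P[1] = 8, P[2] = 2, P[3] = 8, P[4] = 4, P[5] = 10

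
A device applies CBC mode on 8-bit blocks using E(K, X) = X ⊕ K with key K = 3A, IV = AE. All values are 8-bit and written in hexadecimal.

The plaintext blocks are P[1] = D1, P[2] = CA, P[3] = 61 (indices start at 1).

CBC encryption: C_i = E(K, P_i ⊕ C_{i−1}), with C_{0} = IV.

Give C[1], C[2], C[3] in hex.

C[1] = 45, C[2] = B5, C[3] = EE

C[1]: P[1] ⊕ AE = 7F; E(K, 7F) = 45.
C[2]: P[2] ⊕ 45 = 8F; E(K, 8F) = B5.
C[3]: P[3] ⊕ B5 = D4; E(K, D4) = EE.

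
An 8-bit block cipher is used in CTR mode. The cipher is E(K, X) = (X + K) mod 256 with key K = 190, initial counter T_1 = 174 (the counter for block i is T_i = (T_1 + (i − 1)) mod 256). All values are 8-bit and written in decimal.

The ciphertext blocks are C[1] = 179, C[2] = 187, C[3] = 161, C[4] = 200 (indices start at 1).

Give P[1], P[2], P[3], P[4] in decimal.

CTR decryption: S_i = E(K, T_i) where T_i is the counter for block i; P_i = C_i ⊕ S_i.
P[1]: T = 174, S = E(K, T) = 108; 179 ⊕ 108 = 223.
P[2]: T = 175, S = E(K, T) = 109; 187 ⊕ 109 = 214.
P[3]: T = 176, S = E(K, T) = 110; 161 ⊕ 110 = 207.
P[4]: T = 177, S = E(K, T) = 111; 200 ⊕ 111 = 167.

P[1] = 223, P[2] = 214, P[3] = 207, P[4] = 167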